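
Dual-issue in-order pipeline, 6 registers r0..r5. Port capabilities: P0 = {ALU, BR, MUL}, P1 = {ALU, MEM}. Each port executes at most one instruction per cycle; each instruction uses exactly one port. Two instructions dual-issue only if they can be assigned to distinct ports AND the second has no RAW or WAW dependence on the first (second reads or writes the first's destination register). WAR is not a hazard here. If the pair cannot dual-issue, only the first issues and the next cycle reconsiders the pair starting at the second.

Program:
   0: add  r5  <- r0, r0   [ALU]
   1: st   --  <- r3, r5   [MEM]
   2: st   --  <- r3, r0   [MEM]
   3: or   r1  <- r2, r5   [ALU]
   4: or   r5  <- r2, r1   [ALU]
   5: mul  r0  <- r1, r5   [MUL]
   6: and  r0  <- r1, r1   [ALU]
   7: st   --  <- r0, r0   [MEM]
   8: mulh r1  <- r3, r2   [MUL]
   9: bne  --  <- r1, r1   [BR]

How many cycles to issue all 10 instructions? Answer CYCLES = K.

[0] i0  add  -- RAW r5
[1] i1  st  -- no-port MEM/MEM
[2] i2&i3  st+or  -- dual
[3] i4  or  -- RAW r5
[4] i5  mul  -- WAW r0
[5] i6  and  -- RAW r0
[6] i7&i8  st+mulh  -- dual
[7] i9  bne  -- tail

CYCLES = 8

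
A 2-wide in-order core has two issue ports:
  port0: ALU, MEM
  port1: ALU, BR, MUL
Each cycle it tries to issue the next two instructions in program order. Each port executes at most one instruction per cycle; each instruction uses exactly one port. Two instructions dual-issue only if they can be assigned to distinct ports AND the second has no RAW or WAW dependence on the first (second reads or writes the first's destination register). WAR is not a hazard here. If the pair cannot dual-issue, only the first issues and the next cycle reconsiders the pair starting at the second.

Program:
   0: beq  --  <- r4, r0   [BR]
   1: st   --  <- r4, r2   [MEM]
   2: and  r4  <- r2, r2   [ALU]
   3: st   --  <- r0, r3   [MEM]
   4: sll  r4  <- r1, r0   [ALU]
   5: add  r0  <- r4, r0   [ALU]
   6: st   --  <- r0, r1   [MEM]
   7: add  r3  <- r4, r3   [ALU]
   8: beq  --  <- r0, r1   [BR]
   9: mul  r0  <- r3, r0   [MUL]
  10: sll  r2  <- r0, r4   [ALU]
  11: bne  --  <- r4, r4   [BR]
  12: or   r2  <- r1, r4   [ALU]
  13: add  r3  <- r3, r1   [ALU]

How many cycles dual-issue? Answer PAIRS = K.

PAIRS = 5

  cy0 -> i0+i1 (beq.BR st.MEM) pair
  cy1 -> i2+i3 (and.ALU st.MEM) pair
  cy2 -> i4 (sll.ALU) RAW r4
  cy3 -> i5 (add.ALU) RAW r0
  cy4 -> i6+i7 (st.MEM add.ALU) pair
  cy5 -> i8 (beq.BR) no-port BR/MUL
  cy6 -> i9 (mul.MUL) RAW r0
  cy7 -> i10+i11 (sll.ALU bne.BR) pair
  cy8 -> i12+i13 (or.ALU add.ALU) pair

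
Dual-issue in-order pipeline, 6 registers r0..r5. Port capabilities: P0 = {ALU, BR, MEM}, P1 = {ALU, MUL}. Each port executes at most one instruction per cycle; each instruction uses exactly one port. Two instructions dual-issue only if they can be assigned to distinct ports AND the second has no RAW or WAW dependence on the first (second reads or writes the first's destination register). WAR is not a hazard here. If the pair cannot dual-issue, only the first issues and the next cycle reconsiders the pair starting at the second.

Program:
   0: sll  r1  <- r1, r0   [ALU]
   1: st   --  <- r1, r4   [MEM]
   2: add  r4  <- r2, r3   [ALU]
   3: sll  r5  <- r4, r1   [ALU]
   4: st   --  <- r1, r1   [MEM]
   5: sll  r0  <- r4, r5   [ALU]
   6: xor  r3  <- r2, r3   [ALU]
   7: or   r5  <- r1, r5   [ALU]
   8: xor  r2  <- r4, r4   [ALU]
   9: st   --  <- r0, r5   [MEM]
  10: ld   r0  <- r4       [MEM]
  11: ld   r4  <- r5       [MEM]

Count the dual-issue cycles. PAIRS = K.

c0: i0 sll  RAW r1
c1: i1/i2 st;add  2-wide
c2: i3/i4 sll;st  2-wide
c3: i5/i6 sll;xor  2-wide
c4: i7/i8 or;xor  2-wide
c5: i9 st  no-port MEM/MEM
c6: i10 ld  no-port MEM/MEM
c7: i11 ld  tail

PAIRS = 4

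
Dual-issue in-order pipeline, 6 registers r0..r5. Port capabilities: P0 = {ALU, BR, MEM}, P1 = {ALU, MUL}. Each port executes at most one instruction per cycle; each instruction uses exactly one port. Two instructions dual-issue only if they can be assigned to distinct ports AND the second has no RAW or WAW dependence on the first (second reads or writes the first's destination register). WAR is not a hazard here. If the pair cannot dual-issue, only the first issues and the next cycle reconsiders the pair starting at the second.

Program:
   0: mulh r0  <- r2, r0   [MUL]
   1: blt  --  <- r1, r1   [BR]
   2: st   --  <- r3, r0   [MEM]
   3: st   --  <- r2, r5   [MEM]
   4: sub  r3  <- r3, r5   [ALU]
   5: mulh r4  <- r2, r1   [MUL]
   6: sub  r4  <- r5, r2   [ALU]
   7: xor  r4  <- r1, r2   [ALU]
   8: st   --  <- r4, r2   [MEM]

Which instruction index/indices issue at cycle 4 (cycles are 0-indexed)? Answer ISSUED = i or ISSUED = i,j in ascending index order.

[0] i0/i1  mulh.MUL+blt.BR  -- dual
[1] i2  st.MEM  -- no-port MEM/MEM
[2] i3/i4  st.MEM+sub.ALU  -- dual
[3] i5  mulh.MUL  -- WAW r4
[4] i6  sub.ALU  -- WAW r4
[5] i7  xor.ALU  -- RAW r4
[6] i8  st.MEM  -- tail

ISSUED = 6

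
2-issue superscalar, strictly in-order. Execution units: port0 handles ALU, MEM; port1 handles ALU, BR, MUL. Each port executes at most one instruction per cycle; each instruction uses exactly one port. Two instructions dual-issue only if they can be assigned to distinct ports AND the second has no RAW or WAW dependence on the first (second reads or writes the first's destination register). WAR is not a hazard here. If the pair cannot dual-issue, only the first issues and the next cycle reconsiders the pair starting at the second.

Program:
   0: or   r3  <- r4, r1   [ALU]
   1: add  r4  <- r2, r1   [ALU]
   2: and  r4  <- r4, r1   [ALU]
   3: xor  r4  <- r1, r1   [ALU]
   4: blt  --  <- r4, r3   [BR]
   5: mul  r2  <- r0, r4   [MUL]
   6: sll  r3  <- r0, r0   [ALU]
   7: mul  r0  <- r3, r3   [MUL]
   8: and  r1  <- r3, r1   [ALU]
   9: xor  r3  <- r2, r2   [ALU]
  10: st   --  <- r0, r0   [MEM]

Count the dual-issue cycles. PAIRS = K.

t=0 i0&i1:or.ALU;add.ALU ; dual
t=1 i2:and.ALU ; WAW r4
t=2 i3:xor.ALU ; RAW r4
t=3 i4:blt.BR ; no-port BR/MUL
t=4 i5&i6:mul.MUL;sll.ALU ; dual
t=5 i7&i8:mul.MUL;and.ALU ; dual
t=6 i9&i10:xor.ALU;st.MEM ; dual

PAIRS = 4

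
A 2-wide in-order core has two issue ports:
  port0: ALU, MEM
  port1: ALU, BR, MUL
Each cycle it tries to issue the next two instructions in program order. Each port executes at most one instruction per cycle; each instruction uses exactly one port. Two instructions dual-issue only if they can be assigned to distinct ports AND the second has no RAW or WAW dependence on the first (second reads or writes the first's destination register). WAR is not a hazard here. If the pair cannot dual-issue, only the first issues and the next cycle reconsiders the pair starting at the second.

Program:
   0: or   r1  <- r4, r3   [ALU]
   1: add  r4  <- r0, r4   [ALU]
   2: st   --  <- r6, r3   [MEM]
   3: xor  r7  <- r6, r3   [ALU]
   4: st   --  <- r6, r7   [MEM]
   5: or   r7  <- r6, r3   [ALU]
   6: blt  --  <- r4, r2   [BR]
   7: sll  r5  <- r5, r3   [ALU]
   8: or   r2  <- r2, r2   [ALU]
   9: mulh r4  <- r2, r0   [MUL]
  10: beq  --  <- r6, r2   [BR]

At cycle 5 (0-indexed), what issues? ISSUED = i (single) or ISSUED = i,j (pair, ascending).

[0] i0/i1  or.ALU+add.ALU  -- 2-wide
[1] i2/i3  st.MEM+xor.ALU  -- 2-wide
[2] i4/i5  st.MEM+or.ALU  -- 2-wide
[3] i6/i7  blt.BR+sll.ALU  -- 2-wide
[4] i8  or.ALU  -- RAW r2
[5] i9  mulh.MUL  -- no-port MUL/BR
[6] i10  beq.BR  -- tail

ISSUED = 9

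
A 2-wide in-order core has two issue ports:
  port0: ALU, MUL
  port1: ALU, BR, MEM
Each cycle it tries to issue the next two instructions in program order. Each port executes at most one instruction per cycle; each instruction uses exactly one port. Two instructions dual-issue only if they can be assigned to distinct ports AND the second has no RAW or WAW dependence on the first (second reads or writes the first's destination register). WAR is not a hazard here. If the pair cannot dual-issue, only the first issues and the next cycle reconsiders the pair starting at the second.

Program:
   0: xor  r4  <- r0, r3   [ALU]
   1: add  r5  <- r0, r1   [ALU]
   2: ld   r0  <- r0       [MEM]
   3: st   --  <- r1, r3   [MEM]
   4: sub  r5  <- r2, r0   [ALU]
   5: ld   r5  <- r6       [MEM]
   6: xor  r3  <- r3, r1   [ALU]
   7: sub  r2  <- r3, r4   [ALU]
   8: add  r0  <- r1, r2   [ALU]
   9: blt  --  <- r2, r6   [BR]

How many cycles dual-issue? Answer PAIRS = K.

PAIRS = 4

c0: i0/i1 xor add  pair
c1: i2 ld  no-port MEM/MEM
c2: i3/i4 st sub  pair
c3: i5/i6 ld xor  pair
c4: i7 sub  RAW r2
c5: i8/i9 add blt  pair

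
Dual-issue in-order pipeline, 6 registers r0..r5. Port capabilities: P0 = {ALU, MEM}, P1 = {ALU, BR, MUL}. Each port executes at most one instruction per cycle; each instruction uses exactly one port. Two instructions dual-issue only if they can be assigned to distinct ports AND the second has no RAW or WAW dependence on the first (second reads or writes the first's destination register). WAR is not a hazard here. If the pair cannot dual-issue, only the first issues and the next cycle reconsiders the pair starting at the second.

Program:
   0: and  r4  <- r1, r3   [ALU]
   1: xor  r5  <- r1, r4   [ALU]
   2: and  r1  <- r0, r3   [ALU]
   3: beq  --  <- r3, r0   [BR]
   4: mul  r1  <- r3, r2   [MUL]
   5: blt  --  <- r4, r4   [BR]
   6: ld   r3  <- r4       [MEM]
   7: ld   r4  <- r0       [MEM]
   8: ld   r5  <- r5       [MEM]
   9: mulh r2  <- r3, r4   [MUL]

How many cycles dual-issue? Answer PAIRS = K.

  cy0 -> i0 (and) RAW r4
  cy1 -> i1+i2 (xor;and) pair
  cy2 -> i3 (beq) no-port BR/MUL
  cy3 -> i4 (mul) no-port MUL/BR
  cy4 -> i5+i6 (blt;ld) pair
  cy5 -> i7 (ld) no-port MEM/MEM
  cy6 -> i8+i9 (ld;mulh) pair

PAIRS = 3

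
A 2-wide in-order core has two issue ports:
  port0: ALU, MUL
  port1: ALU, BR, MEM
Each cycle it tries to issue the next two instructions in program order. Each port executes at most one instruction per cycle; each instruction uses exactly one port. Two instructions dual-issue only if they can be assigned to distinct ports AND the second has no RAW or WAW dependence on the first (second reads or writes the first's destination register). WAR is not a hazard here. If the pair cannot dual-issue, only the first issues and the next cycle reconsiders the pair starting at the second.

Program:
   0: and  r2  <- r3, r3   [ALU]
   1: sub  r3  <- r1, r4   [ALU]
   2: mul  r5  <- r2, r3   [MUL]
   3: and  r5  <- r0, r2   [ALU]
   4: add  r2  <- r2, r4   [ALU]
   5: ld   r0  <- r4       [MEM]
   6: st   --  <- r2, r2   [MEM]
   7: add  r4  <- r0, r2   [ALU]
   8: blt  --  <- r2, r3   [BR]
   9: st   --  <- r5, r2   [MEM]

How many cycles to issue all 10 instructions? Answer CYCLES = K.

CYCLES = 7

c0: i0+i1 and;sub  2-wide
c1: i2 mul  WAW r5
c2: i3+i4 and;add  2-wide
c3: i5 ld  no-port MEM/MEM
c4: i6+i7 st;add  2-wide
c5: i8 blt  no-port BR/MEM
c6: i9 st  tail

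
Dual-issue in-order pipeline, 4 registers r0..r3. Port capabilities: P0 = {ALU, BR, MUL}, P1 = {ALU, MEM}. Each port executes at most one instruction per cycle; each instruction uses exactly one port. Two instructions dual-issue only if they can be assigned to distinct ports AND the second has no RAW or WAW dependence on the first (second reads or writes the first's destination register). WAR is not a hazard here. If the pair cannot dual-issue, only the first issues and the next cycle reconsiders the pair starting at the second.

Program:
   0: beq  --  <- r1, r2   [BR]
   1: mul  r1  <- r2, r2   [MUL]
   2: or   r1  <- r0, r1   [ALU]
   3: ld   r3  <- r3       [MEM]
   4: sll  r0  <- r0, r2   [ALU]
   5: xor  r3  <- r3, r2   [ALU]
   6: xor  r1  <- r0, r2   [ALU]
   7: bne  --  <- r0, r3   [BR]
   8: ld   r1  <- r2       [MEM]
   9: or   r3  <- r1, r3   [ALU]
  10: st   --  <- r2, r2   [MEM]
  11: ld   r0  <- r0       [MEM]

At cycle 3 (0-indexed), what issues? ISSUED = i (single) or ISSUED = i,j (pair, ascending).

ISSUED = 4,5

  cy0 -> i0 (beq.BR) no-port BR/MUL
  cy1 -> i1 (mul.MUL) RAW+WAW r1
  cy2 -> i2+i3 (or.ALU;ld.MEM) dual
  cy3 -> i4+i5 (sll.ALU;xor.ALU) dual
  cy4 -> i6+i7 (xor.ALU;bne.BR) dual
  cy5 -> i8 (ld.MEM) RAW r1
  cy6 -> i9+i10 (or.ALU;st.MEM) dual
  cy7 -> i11 (ld.MEM) tail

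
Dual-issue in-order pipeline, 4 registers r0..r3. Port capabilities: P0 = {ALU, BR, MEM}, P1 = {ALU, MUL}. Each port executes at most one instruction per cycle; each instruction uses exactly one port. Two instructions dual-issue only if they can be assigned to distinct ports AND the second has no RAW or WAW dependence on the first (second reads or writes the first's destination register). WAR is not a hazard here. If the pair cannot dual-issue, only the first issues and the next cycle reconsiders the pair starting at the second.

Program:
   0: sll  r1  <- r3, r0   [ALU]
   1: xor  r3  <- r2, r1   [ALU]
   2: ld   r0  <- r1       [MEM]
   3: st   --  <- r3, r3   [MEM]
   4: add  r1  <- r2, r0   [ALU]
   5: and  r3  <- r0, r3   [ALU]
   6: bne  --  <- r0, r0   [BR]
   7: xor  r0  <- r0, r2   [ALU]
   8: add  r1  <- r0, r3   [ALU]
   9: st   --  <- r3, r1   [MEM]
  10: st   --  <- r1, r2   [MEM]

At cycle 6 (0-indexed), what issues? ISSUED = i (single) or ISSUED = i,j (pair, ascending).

ISSUED = 9

  cy0 -> i0 (sll.ALU) RAW r1
  cy1 -> i1,i2 (xor.ALU;ld.MEM) pair
  cy2 -> i3,i4 (st.MEM;add.ALU) pair
  cy3 -> i5,i6 (and.ALU;bne.BR) pair
  cy4 -> i7 (xor.ALU) RAW r0
  cy5 -> i8 (add.ALU) RAW r1
  cy6 -> i9 (st.MEM) no-port MEM/MEM
  cy7 -> i10 (st.MEM) tail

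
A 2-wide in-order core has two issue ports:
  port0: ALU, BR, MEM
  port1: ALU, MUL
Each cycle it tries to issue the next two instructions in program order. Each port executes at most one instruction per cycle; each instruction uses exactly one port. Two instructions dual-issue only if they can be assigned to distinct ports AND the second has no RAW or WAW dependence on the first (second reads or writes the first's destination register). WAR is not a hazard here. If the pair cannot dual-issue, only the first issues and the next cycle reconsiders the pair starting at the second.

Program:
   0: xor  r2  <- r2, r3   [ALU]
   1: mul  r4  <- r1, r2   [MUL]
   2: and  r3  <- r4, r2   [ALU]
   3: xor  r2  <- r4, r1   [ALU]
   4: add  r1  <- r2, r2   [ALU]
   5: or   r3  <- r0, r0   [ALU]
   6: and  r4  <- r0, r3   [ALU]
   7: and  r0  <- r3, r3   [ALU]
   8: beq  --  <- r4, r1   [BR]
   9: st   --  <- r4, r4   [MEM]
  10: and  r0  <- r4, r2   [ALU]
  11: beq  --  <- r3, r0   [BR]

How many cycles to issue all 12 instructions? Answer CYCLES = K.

CYCLES = 8

  cy0 -> i0 (xor.ALU) RAW r2
  cy1 -> i1 (mul.MUL) RAW r4
  cy2 -> i2,i3 (and.ALU;xor.ALU) dual
  cy3 -> i4,i5 (add.ALU;or.ALU) dual
  cy4 -> i6,i7 (and.ALU;and.ALU) dual
  cy5 -> i8 (beq.BR) no-port BR/MEM
  cy6 -> i9,i10 (st.MEM;and.ALU) dual
  cy7 -> i11 (beq.BR) tail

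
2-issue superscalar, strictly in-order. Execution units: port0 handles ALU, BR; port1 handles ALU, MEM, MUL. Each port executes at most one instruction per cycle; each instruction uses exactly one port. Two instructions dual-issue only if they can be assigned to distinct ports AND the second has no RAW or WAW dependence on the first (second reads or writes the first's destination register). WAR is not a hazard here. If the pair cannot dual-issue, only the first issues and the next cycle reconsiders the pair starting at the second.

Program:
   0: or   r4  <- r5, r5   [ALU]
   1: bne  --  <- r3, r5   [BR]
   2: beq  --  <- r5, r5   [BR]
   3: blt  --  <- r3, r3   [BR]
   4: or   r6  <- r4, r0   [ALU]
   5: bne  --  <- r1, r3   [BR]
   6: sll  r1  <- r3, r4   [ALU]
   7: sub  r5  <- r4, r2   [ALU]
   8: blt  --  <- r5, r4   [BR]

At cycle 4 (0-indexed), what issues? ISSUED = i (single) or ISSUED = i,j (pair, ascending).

c0: i0+i1 or.ALU bne.BR  pair
c1: i2 beq.BR  no-port BR/BR
c2: i3+i4 blt.BR or.ALU  pair
c3: i5+i6 bne.BR sll.ALU  pair
c4: i7 sub.ALU  RAW r5
c5: i8 blt.BR  tail

ISSUED = 7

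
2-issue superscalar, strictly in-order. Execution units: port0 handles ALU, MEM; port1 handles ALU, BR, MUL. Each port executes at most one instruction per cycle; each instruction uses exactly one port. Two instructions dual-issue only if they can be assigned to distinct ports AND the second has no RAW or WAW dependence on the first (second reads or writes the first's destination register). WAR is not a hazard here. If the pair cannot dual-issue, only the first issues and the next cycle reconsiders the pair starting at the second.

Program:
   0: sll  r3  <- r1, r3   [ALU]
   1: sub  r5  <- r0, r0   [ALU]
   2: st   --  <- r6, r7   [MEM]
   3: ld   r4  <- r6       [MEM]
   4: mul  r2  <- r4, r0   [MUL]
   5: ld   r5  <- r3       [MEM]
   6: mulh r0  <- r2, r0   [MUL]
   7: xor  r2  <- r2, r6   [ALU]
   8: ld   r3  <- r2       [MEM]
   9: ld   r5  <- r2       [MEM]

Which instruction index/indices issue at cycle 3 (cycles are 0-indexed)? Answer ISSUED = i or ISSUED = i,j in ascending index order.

c0: i0+i1 sll.ALU sub.ALU  2-wide
c1: i2 st.MEM  no-port MEM/MEM
c2: i3 ld.MEM  RAW r4
c3: i4+i5 mul.MUL ld.MEM  2-wide
c4: i6+i7 mulh.MUL xor.ALU  2-wide
c5: i8 ld.MEM  no-port MEM/MEM
c6: i9 ld.MEM  tail

ISSUED = 4,5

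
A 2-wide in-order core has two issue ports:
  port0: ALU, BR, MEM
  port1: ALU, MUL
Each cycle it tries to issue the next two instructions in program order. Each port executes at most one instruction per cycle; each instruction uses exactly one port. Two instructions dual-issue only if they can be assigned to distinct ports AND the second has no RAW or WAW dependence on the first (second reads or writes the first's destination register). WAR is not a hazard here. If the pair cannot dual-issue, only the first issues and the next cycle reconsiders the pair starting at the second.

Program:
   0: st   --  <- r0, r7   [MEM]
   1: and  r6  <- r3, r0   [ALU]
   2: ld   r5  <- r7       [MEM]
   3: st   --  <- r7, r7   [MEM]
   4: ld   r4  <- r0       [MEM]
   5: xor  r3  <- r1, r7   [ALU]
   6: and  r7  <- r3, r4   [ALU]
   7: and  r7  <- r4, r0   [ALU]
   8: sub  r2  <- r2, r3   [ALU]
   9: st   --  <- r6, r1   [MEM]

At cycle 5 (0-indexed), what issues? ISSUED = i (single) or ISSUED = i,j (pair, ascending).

t=0 i0+i1:st.MEM/and.ALU ; pair
t=1 i2:ld.MEM ; no-port MEM/MEM
t=2 i3:st.MEM ; no-port MEM/MEM
t=3 i4+i5:ld.MEM/xor.ALU ; pair
t=4 i6:and.ALU ; WAW r7
t=5 i7+i8:and.ALU/sub.ALU ; pair
t=6 i9:st.MEM ; tail

ISSUED = 7,8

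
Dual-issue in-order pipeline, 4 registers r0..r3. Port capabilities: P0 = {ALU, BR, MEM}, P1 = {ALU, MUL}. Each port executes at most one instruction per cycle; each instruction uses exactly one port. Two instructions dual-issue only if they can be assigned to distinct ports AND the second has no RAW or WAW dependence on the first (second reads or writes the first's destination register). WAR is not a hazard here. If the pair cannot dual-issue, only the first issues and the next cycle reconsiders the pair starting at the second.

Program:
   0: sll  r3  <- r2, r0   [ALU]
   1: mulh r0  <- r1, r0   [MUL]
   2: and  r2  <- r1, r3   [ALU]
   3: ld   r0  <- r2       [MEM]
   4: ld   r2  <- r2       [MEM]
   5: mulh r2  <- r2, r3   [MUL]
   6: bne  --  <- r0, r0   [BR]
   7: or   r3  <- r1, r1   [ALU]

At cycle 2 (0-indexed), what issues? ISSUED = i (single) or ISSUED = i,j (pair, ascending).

ISSUED = 3

t=0 i0,i1:sll mulh ; pair
t=1 i2:and ; RAW r2
t=2 i3:ld ; no-port MEM/MEM
t=3 i4:ld ; RAW+WAW r2
t=4 i5,i6:mulh bne ; pair
t=5 i7:or ; tail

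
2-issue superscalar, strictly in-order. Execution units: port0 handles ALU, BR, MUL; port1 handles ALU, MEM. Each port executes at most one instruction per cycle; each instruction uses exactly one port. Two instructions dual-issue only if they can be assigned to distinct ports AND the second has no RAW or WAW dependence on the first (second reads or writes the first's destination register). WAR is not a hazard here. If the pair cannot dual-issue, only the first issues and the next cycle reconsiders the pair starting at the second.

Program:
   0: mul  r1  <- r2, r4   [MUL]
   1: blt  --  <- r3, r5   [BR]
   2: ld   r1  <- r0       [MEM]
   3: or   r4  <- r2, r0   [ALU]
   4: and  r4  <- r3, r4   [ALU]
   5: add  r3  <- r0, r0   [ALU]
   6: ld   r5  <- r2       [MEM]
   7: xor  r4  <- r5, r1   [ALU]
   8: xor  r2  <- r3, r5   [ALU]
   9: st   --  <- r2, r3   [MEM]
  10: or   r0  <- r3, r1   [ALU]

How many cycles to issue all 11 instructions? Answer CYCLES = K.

[0] i0  mul  -- no-port MUL/BR
[1] i1,i2  blt ld  -- pair
[2] i3  or  -- RAW+WAW r4
[3] i4,i5  and add  -- pair
[4] i6  ld  -- RAW r5
[5] i7,i8  xor xor  -- pair
[6] i9,i10  st or  -- pair

CYCLES = 7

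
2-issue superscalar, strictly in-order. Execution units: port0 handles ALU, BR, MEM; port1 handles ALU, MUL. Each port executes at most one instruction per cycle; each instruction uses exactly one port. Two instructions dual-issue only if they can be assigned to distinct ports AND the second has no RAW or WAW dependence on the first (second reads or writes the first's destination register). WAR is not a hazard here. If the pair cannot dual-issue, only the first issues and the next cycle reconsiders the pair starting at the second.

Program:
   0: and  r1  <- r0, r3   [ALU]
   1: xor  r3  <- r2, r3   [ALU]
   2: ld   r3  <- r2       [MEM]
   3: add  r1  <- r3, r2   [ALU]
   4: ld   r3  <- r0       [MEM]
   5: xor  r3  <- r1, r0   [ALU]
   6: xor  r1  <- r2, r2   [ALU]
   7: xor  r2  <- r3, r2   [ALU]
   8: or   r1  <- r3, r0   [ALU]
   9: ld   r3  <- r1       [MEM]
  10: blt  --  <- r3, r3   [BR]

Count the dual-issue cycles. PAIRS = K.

t=0 i0/i1:and.ALU;xor.ALU ; 2-wide
t=1 i2:ld.MEM ; RAW r3
t=2 i3/i4:add.ALU;ld.MEM ; 2-wide
t=3 i5/i6:xor.ALU;xor.ALU ; 2-wide
t=4 i7/i8:xor.ALU;or.ALU ; 2-wide
t=5 i9:ld.MEM ; no-port MEM/BR
t=6 i10:blt.BR ; tail

PAIRS = 4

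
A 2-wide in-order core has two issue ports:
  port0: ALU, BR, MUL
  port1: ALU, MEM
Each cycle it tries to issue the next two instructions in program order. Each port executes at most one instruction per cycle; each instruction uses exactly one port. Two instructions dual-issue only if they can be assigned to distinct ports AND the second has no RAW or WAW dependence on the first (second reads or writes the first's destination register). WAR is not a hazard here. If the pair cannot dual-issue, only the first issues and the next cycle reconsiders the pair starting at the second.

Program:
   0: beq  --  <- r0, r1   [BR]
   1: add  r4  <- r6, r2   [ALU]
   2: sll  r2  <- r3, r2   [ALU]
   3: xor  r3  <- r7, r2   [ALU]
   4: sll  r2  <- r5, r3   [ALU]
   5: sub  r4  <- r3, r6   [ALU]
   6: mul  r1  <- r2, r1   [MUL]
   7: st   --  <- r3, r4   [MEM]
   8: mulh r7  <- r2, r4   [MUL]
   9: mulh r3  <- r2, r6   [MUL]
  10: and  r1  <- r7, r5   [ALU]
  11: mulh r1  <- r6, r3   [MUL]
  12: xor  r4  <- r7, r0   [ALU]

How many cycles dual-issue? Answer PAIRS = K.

#0 head=0: beq.BR add.ALU i0&i1 pair
#1 head=2: sll.ALU i2 RAW r2
#2 head=3: xor.ALU i3 RAW r3
#3 head=4: sll.ALU sub.ALU i4&i5 pair
#4 head=6: mul.MUL st.MEM i6&i7 pair
#5 head=8: mulh.MUL i8 no-port MUL/MUL
#6 head=9: mulh.MUL and.ALU i9&i10 pair
#7 head=11: mulh.MUL xor.ALU i11&i12 pair

PAIRS = 5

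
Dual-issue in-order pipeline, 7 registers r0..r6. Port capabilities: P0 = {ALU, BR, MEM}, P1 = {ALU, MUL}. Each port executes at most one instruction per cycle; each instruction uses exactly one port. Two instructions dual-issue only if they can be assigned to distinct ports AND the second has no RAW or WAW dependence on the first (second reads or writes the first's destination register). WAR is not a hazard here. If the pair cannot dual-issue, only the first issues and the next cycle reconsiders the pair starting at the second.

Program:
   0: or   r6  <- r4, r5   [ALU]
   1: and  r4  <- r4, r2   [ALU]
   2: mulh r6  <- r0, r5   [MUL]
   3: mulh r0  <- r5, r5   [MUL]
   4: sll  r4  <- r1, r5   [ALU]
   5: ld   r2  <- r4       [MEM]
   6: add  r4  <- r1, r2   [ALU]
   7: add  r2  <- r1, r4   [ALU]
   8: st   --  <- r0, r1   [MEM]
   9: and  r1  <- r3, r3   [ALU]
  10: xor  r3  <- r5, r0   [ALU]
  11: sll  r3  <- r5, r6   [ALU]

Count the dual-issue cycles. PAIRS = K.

t=0 i0/i1:or and ; pair
t=1 i2:mulh ; no-port MUL/MUL
t=2 i3/i4:mulh sll ; pair
t=3 i5:ld ; RAW r2
t=4 i6:add ; RAW r4
t=5 i7/i8:add st ; pair
t=6 i9/i10:and xor ; pair
t=7 i11:sll ; tail

PAIRS = 4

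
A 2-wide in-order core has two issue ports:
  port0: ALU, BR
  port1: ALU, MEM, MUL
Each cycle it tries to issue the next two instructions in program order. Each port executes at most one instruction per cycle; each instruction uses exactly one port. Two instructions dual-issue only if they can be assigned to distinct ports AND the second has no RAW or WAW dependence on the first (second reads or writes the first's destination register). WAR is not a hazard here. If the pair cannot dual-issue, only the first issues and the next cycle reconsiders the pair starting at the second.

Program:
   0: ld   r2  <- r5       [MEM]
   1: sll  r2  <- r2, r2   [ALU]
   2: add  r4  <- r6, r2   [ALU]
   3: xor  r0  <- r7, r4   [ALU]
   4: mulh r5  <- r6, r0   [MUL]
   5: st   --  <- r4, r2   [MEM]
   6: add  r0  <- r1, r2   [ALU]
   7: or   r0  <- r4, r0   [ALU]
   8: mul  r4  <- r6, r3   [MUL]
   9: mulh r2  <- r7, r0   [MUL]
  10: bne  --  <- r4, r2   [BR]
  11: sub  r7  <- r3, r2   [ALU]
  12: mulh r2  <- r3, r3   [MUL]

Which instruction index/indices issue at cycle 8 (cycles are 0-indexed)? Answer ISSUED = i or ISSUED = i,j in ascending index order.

[0] i0  ld  -- RAW+WAW r2
[1] i1  sll  -- RAW r2
[2] i2  add  -- RAW r4
[3] i3  xor  -- RAW r0
[4] i4  mulh  -- no-port MUL/MEM
[5] i5&i6  st add  -- pair
[6] i7&i8  or mul  -- pair
[7] i9  mulh  -- RAW r2
[8] i10&i11  bne sub  -- pair
[9] i12  mulh  -- tail

ISSUED = 10,11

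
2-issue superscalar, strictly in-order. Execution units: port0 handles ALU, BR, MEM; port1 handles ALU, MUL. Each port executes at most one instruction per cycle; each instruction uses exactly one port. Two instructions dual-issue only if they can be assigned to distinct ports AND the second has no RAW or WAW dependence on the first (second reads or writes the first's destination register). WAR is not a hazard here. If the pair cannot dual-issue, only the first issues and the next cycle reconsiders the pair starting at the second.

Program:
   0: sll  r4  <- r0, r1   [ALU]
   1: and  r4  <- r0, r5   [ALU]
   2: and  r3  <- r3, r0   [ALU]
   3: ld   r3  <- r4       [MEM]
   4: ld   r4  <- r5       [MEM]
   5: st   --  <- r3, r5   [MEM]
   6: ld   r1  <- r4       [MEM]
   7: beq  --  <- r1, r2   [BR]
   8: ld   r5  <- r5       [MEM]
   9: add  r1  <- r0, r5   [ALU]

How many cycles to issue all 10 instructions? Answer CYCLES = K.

0. sll.ALU @i0  | WAW r4
1. and.ALU;and.ALU @i1,i2  | dual
2. ld.MEM @i3  | no-port MEM/MEM
3. ld.MEM @i4  | no-port MEM/MEM
4. st.MEM @i5  | no-port MEM/MEM
5. ld.MEM @i6  | no-port MEM/BR
6. beq.BR @i7  | no-port BR/MEM
7. ld.MEM @i8  | RAW r5
8. add.ALU @i9  | tail

CYCLES = 9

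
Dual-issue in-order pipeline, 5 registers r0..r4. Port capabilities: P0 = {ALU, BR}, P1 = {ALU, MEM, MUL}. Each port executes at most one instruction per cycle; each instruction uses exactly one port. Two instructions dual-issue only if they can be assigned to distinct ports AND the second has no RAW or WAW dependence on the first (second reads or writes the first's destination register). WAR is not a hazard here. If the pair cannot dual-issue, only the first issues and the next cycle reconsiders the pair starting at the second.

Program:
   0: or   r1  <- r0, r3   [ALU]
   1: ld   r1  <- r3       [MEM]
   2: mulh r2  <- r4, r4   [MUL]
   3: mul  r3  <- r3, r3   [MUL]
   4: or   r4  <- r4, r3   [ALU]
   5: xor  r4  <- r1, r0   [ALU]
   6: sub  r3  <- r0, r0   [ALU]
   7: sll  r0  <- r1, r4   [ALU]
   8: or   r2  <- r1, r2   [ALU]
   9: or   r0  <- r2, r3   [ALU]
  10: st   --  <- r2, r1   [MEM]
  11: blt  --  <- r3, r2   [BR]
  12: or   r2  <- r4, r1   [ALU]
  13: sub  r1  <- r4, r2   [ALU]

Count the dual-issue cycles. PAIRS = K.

t=0 i0:or ; WAW r1
t=1 i1:ld ; no-port MEM/MUL
t=2 i2:mulh ; no-port MUL/MUL
t=3 i3:mul ; RAW r3
t=4 i4:or ; WAW r4
t=5 i5+i6:xor;sub ; 2-wide
t=6 i7+i8:sll;or ; 2-wide
t=7 i9+i10:or;st ; 2-wide
t=8 i11+i12:blt;or ; 2-wide
t=9 i13:sub ; tail

PAIRS = 4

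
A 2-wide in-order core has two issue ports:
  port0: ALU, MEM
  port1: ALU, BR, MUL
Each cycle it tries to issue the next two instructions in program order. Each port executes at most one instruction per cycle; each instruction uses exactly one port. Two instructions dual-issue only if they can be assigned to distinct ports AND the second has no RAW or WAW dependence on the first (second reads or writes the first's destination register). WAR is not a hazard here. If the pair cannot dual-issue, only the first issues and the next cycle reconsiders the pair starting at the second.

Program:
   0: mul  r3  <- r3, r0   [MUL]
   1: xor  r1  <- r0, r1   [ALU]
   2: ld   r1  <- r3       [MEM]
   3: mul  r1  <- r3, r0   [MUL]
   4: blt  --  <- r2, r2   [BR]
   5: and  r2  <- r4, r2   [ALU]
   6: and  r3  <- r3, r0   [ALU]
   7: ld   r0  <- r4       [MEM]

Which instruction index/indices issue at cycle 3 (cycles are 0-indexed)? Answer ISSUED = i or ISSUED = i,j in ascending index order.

ISSUED = 4,5

0. mul.MUL/xor.ALU @i0+i1  | dual
1. ld.MEM @i2  | WAW r1
2. mul.MUL @i3  | no-port MUL/BR
3. blt.BR/and.ALU @i4+i5  | dual
4. and.ALU/ld.MEM @i6+i7  | dual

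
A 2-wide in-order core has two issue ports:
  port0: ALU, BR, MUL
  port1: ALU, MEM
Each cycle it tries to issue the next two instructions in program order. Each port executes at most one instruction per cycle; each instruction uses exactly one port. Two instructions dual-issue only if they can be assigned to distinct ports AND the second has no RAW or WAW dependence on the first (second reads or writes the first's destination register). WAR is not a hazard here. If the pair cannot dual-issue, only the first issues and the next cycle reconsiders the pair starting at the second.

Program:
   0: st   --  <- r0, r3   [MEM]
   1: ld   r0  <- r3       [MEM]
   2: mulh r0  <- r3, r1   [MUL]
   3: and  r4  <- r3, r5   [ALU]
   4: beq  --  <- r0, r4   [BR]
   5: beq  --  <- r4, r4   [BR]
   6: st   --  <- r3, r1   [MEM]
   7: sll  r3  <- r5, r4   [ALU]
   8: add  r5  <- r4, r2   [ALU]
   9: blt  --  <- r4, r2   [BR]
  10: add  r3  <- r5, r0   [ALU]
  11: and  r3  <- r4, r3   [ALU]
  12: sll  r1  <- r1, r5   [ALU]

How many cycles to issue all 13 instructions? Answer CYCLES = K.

CYCLES = 8

#0 head=0: st i0 no-port MEM/MEM
#1 head=1: ld i1 WAW r0
#2 head=2: mulh and i2+i3 pair
#3 head=4: beq i4 no-port BR/BR
#4 head=5: beq st i5+i6 pair
#5 head=7: sll add i7+i8 pair
#6 head=9: blt add i9+i10 pair
#7 head=11: and sll i11+i12 pair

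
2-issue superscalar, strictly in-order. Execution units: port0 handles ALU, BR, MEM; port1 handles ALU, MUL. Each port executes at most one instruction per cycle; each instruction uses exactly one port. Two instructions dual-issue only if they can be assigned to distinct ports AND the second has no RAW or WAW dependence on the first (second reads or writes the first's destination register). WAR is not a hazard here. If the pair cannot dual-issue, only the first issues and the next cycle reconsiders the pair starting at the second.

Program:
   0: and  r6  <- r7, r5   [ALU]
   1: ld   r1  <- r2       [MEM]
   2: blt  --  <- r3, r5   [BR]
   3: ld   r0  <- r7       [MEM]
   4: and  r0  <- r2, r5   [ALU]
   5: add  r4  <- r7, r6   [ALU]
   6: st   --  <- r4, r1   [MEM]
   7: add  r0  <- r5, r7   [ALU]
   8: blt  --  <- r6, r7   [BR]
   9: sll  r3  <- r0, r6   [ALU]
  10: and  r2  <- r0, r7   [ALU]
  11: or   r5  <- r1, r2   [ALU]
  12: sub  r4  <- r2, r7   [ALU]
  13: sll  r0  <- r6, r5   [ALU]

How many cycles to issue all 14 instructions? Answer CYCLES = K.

CYCLES = 9

[0] i0&i1  and.ALU;ld.MEM  -- pair
[1] i2  blt.BR  -- no-port BR/MEM
[2] i3  ld.MEM  -- WAW r0
[3] i4&i5  and.ALU;add.ALU  -- pair
[4] i6&i7  st.MEM;add.ALU  -- pair
[5] i8&i9  blt.BR;sll.ALU  -- pair
[6] i10  and.ALU  -- RAW r2
[7] i11&i12  or.ALU;sub.ALU  -- pair
[8] i13  sll.ALU  -- tail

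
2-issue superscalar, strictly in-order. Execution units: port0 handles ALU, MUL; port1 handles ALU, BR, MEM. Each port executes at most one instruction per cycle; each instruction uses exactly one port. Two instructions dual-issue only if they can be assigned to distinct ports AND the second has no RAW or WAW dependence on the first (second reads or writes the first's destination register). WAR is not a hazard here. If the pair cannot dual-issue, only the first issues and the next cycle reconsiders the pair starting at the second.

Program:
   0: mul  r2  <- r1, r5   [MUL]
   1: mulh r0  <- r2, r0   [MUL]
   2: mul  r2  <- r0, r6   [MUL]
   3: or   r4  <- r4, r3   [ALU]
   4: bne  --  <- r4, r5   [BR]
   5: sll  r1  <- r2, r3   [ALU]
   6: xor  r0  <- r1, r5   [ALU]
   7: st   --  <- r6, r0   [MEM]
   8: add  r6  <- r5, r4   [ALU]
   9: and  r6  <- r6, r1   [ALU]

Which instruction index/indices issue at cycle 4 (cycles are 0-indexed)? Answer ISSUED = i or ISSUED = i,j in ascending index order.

ISSUED = 6

[0] i0  mul.MUL  -- no-port MUL/MUL
[1] i1  mulh.MUL  -- no-port MUL/MUL
[2] i2&i3  mul.MUL;or.ALU  -- pair
[3] i4&i5  bne.BR;sll.ALU  -- pair
[4] i6  xor.ALU  -- RAW r0
[5] i7&i8  st.MEM;add.ALU  -- pair
[6] i9  and.ALU  -- tail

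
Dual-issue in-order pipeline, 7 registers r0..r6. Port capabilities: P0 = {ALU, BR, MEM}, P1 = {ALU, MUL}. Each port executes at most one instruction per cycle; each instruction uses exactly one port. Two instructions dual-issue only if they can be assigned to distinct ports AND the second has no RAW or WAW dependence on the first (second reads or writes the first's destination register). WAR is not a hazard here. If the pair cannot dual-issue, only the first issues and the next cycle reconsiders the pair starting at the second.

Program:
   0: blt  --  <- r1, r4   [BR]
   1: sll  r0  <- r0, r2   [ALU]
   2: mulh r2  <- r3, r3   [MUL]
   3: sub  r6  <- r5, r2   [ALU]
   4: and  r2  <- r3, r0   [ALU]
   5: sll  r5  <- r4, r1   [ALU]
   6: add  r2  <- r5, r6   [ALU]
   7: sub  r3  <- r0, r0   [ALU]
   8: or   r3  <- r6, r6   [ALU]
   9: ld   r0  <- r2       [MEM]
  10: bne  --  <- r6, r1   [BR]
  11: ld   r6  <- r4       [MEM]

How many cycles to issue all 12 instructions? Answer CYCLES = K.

CYCLES = 8

  cy0 -> i0&i1 (blt.BR sll.ALU) 2-wide
  cy1 -> i2 (mulh.MUL) RAW r2
  cy2 -> i3&i4 (sub.ALU and.ALU) 2-wide
  cy3 -> i5 (sll.ALU) RAW r5
  cy4 -> i6&i7 (add.ALU sub.ALU) 2-wide
  cy5 -> i8&i9 (or.ALU ld.MEM) 2-wide
  cy6 -> i10 (bne.BR) no-port BR/MEM
  cy7 -> i11 (ld.MEM) tail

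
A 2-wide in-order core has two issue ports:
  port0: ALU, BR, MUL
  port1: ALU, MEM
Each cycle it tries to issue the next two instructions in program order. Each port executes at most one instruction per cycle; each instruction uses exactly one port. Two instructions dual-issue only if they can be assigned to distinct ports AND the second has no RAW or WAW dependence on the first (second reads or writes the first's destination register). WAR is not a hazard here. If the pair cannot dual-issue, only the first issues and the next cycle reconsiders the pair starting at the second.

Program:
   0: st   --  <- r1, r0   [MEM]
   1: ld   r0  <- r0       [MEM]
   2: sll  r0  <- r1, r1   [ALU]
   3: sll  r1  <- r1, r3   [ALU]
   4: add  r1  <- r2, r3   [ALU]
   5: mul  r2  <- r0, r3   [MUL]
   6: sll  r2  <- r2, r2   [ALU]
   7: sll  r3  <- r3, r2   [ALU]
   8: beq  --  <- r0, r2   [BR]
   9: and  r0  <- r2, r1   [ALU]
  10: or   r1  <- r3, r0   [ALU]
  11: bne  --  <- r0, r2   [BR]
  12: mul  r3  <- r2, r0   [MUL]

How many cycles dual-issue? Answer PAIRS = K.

t=0 i0:st ; no-port MEM/MEM
t=1 i1:ld ; WAW r0
t=2 i2&i3:sll/sll ; dual
t=3 i4&i5:add/mul ; dual
t=4 i6:sll ; RAW r2
t=5 i7&i8:sll/beq ; dual
t=6 i9:and ; RAW r0
t=7 i10&i11:or/bne ; dual
t=8 i12:mul ; tail

PAIRS = 4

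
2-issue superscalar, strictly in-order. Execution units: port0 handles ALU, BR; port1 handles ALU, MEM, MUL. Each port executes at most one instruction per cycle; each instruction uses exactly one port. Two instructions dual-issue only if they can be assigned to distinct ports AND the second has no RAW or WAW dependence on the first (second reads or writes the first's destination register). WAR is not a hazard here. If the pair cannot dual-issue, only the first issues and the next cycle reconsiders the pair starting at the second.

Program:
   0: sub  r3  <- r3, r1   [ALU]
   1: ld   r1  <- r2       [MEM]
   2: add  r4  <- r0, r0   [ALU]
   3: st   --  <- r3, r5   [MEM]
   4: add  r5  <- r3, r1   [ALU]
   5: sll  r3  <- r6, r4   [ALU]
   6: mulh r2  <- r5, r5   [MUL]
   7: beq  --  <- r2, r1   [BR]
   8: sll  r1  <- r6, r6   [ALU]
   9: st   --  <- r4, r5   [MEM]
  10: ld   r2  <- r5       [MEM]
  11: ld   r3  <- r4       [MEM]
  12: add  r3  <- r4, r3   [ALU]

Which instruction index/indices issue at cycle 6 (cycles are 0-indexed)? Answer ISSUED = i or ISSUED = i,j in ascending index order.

ISSUED = 10

c0: i0/i1 sub.ALU+ld.MEM  pair
c1: i2/i3 add.ALU+st.MEM  pair
c2: i4/i5 add.ALU+sll.ALU  pair
c3: i6 mulh.MUL  RAW r2
c4: i7/i8 beq.BR+sll.ALU  pair
c5: i9 st.MEM  no-port MEM/MEM
c6: i10 ld.MEM  no-port MEM/MEM
c7: i11 ld.MEM  RAW+WAW r3
c8: i12 add.ALU  tail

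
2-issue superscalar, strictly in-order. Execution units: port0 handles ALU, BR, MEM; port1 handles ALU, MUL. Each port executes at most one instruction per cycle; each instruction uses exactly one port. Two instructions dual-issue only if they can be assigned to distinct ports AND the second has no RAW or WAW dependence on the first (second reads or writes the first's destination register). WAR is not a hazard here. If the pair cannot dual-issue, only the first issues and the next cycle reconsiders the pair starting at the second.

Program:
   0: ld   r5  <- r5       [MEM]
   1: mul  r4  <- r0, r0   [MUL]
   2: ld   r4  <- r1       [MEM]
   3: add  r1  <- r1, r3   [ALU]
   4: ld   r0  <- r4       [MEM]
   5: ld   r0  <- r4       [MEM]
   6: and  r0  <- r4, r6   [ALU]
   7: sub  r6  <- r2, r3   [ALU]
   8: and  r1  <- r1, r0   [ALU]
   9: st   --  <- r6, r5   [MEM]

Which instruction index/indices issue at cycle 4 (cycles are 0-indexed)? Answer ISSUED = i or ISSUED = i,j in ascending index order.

ISSUED = 6,7

  cy0 -> i0/i1 (ld.MEM;mul.MUL) 2-wide
  cy1 -> i2/i3 (ld.MEM;add.ALU) 2-wide
  cy2 -> i4 (ld.MEM) no-port MEM/MEM
  cy3 -> i5 (ld.MEM) WAW r0
  cy4 -> i6/i7 (and.ALU;sub.ALU) 2-wide
  cy5 -> i8/i9 (and.ALU;st.MEM) 2-wide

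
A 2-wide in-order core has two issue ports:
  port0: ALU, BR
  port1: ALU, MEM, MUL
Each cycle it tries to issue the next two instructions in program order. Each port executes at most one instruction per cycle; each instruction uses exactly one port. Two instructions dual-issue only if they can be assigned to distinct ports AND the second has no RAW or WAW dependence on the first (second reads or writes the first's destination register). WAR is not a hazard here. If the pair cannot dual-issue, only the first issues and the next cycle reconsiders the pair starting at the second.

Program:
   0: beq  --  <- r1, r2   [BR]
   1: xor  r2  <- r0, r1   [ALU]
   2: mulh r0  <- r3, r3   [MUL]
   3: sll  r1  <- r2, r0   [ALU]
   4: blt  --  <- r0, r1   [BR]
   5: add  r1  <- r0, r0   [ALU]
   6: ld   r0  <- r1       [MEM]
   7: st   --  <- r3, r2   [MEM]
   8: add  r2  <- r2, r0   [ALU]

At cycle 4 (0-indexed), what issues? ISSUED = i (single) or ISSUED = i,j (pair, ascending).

[0] i0,i1  beq.BR;xor.ALU  -- dual
[1] i2  mulh.MUL  -- RAW r0
[2] i3  sll.ALU  -- RAW r1
[3] i4,i5  blt.BR;add.ALU  -- dual
[4] i6  ld.MEM  -- no-port MEM/MEM
[5] i7,i8  st.MEM;add.ALU  -- dual

ISSUED = 6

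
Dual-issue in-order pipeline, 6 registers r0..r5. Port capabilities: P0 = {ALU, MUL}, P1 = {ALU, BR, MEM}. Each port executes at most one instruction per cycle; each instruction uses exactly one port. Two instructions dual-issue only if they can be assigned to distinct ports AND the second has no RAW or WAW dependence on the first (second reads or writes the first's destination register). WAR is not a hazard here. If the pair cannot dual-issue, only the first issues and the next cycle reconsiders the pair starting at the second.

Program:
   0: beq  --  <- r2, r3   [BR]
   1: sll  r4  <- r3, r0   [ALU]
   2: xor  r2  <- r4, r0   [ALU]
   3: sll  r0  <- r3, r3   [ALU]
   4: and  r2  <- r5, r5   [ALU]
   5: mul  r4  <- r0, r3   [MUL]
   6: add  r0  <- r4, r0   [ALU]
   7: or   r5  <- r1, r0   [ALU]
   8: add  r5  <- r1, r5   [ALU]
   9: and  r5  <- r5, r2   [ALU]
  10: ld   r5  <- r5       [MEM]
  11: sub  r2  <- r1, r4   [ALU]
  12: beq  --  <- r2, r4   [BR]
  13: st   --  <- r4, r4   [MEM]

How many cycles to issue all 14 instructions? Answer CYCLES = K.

CYCLES = 10

#0 head=0: beq.BR;sll.ALU i0,i1 pair
#1 head=2: xor.ALU;sll.ALU i2,i3 pair
#2 head=4: and.ALU;mul.MUL i4,i5 pair
#3 head=6: add.ALU i6 RAW r0
#4 head=7: or.ALU i7 RAW+WAW r5
#5 head=8: add.ALU i8 RAW+WAW r5
#6 head=9: and.ALU i9 RAW+WAW r5
#7 head=10: ld.MEM;sub.ALU i10,i11 pair
#8 head=12: beq.BR i12 no-port BR/MEM
#9 head=13: st.MEM i13 tail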